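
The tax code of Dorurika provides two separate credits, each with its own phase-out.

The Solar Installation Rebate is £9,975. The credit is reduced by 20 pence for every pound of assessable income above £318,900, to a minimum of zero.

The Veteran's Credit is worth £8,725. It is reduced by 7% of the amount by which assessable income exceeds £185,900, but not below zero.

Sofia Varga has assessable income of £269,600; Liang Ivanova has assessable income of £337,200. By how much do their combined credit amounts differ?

Sofia (£269,600): Solar Installation Rebate: £269,600 is at or below the £318,900 threshold, so the full £9,975 applies. Veteran's Credit: 7% of the £83,700 excess over £185,900 is £5,859; credit = £8,725 − £5,859 = £2,866. total £9,975 + £2,866 = £12,841
Liang (£337,200): Solar Installation Rebate: 20% of the £18,300 excess over £318,900 is £3,660; credit = £9,975 − £3,660 = £6,315. Veteran's Credit: 7% of the £151,300 excess over £185,900 is £10,591 ≥ base, so the credit is £0. total £6,315 + £0 = £6,315
Difference: |£12,841 − £6,315| = £6,526.

£6,526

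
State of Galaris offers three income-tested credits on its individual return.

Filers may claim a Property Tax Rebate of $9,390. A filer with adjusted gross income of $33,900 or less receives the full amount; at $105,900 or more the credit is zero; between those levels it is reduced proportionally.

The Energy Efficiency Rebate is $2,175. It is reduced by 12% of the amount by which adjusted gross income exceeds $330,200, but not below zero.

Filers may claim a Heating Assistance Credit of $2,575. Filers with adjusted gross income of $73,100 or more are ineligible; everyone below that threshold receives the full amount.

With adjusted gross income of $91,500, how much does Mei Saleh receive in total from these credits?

$4,053

Property Tax Rebate: $91,500 is $57,600 into a $72,000 phase-out range, leaving 14,400/72,000 of the credit: $9,390 × 14,400/72,000 = $1,878.
Energy Efficiency Rebate: $91,500 is at or below the $330,200 threshold, so the full $2,175 applies.
Heating Assistance Credit: $91,500 meets or exceeds the $73,100 cutoff, so the credit is $0.
Total: $1,878 + $2,175 + $0 = $4,053.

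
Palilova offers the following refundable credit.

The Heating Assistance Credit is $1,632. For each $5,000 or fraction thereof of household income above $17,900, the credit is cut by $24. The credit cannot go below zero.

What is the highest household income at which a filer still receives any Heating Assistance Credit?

After 67 increments the reduction is 67 × $24 = $1,608, leaving $24; one more increment wipes it out. Increment 67 ends at excess 67 × $5,000 = $335,000, so the highest qualifying income is $17,900 + $335,000 = $352,900.

$352,900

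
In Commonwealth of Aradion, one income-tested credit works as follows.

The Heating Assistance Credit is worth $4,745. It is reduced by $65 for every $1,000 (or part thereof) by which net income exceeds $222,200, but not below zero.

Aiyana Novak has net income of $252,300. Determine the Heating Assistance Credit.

Heating Assistance Credit: income exceeds $222,200 by $30,100, which is 31 full-or-partial $1,000 increments; reduction = 31 × $65 = $2,015, leaving $2,730.

$2,730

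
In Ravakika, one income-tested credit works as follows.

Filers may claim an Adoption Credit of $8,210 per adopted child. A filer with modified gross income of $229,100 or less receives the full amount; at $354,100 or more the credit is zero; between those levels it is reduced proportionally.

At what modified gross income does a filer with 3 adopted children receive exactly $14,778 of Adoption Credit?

Full credit = 3 × $8,210 = $24,630.
$14,778 is 14,778/24,630 of the full $24,630, so 9,852/24,630 of the $125,000 range has been used: income = $229,100 + $125,000 × 9,852/24,630 = $279,100.

$279,100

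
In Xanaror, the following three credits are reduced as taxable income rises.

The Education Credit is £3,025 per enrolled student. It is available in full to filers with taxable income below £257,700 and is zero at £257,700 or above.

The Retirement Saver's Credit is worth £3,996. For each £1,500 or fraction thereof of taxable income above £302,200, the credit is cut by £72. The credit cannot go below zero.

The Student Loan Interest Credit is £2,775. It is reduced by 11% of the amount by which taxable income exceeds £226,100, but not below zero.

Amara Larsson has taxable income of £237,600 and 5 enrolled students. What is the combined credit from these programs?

£20,631

Education Credit: base = 5 × £3,025 = £15,125. £237,600 is below the £257,700 cutoff, so the full £15,125 applies.
Retirement Saver's Credit: £237,600 is at or below the £302,200 threshold, so the full £3,996 applies.
Student Loan Interest Credit: 11% of the £11,500 excess over £226,100 is £1,265; credit = £2,775 − £1,265 = £1,510.
Total: £15,125 + £3,996 + £1,510 = £20,631.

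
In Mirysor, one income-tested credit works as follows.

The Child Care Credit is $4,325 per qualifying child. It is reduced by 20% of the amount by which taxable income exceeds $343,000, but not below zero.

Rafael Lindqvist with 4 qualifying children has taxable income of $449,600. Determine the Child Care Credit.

$0

Child Care Credit: base = 4 × $4,325 = $17,300. 20% of the $106,600 excess over $343,000 is $21,320 ≥ base, so the credit is $0.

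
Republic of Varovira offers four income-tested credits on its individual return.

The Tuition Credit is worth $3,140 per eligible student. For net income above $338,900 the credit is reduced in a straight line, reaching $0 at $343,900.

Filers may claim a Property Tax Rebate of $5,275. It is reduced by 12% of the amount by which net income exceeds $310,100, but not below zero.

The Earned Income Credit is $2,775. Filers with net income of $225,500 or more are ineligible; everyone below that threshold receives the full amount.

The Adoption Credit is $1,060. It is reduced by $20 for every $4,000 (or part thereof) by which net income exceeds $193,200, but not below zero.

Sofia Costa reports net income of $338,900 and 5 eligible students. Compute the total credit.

$17,839

Tuition Credit: base = 5 × $3,140 = $15,700. $338,900 is at or below the $338,900 threshold, so the full $15,700 applies.
Property Tax Rebate: 12% of the $28,800 excess over $310,100 is $3,456; credit = $5,275 − $3,456 = $1,819.
Earned Income Credit: $338,900 meets or exceeds the $225,500 cutoff, so the credit is $0.
Adoption Credit: income exceeds $193,200 by $145,700, which is 37 full-or-partial $4,000 increments; reduction = 37 × $20 = $740, leaving $320.
Total: $15,700 + $1,819 + $0 + $320 = $17,839.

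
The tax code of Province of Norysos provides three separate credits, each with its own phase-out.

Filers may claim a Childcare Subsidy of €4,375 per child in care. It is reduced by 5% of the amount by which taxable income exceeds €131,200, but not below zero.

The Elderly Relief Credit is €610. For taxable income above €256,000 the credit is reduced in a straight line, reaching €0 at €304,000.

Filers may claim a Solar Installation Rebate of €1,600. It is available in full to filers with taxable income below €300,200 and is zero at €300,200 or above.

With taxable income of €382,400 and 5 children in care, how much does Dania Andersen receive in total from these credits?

Childcare Subsidy: base = 5 × €4,375 = €21,875. 5% of the €251,200 excess over €131,200 is €12,560; credit = €21,875 − €12,560 = €9,315.
Elderly Relief Credit: €382,400 is at or above €304,000, so the credit is €0.
Solar Installation Rebate: €382,400 meets or exceeds the €300,200 cutoff, so the credit is €0.
Total: €9,315 + €0 + €0 = €9,315.

€9,315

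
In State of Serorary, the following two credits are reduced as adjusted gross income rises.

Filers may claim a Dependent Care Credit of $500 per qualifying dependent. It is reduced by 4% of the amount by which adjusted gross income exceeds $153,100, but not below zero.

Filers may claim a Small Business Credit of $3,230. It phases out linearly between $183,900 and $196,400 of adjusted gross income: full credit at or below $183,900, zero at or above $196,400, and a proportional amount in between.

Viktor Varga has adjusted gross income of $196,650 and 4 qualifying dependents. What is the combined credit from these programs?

$258

Dependent Care Credit: base = 4 × $500 = $2,000. 4% of the $43,550 excess over $153,100 is $1,742; credit = $2,000 − $1,742 = $258.
Small Business Credit: $196,650 is at or above $196,400, so the credit is $0.
Total: $258 + $0 = $258.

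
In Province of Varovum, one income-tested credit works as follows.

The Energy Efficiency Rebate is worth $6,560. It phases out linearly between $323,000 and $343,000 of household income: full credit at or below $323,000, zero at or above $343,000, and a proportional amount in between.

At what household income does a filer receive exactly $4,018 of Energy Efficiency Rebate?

$330,750

$4,018 is 4,018/6,560 of the full $6,560, so 2,542/6,560 of the $20,000 range has been used: income = $323,000 + $20,000 × 2,542/6,560 = $330,750.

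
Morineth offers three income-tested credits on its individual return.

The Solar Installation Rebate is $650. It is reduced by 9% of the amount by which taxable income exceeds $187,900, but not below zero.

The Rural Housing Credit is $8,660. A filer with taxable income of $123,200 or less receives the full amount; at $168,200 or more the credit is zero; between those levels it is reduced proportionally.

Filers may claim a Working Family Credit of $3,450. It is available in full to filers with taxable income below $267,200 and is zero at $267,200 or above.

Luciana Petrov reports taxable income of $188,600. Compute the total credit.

Solar Installation Rebate: 9% of the $700 excess over $187,900 is $63; credit = $650 − $63 = $587.
Rural Housing Credit: $188,600 is at or above $168,200, so the credit is $0.
Working Family Credit: $188,600 is below the $267,200 cutoff, so the full $3,450 applies.
Total: $587 + $0 + $3,450 = $4,037.

$4,037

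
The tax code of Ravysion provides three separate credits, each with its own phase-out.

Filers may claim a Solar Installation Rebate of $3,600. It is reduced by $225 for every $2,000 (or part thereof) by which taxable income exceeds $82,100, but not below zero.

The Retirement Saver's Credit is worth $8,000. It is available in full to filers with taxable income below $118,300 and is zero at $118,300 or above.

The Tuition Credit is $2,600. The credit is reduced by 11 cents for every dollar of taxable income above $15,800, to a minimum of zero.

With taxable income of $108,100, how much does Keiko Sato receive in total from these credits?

$8,675

Solar Installation Rebate: income exceeds $82,100 by $26,000, which is 13 full-or-partial $2,000 increments; reduction = 13 × $225 = $2,925, leaving $675.
Retirement Saver's Credit: $108,100 is below the $118,300 cutoff, so the full $8,000 applies.
Tuition Credit: 11% of the $92,300 excess over $15,800 is $10,153 ≥ base, so the credit is $0.
Total: $675 + $8,000 + $0 = $8,675.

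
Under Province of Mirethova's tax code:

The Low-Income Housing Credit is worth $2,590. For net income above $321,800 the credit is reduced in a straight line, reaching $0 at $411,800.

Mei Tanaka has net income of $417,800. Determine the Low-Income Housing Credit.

$0

Low-Income Housing Credit: $417,800 is at or above $411,800, so the credit is $0.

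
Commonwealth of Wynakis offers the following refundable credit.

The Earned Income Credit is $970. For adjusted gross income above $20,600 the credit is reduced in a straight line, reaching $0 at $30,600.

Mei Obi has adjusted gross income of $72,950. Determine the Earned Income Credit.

Earned Income Credit: $72,950 is at or above $30,600, so the credit is $0.

$0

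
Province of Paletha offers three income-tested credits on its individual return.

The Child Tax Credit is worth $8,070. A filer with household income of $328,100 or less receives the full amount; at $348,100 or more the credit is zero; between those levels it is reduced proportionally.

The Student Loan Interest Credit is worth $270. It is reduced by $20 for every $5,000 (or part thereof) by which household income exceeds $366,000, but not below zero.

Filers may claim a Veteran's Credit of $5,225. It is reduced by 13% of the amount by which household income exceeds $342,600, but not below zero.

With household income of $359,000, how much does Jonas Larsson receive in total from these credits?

$3,363

Child Tax Credit: $359,000 is at or above $348,100, so the credit is $0.
Student Loan Interest Credit: $359,000 is at or below the $366,000 threshold, so the full $270 applies.
Veteran's Credit: 13% of the $16,400 excess over $342,600 is $2,132; credit = $5,225 − $2,132 = $3,093.
Total: $0 + $270 + $3,093 = $3,363.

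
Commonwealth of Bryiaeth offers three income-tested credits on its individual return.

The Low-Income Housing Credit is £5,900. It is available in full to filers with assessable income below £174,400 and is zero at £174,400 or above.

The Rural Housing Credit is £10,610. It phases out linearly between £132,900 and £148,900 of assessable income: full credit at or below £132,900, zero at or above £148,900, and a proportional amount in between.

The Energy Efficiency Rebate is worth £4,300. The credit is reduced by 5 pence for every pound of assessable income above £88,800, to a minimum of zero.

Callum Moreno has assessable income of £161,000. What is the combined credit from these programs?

£6,590

Low-Income Housing Credit: £161,000 is below the £174,400 cutoff, so the full £5,900 applies.
Rural Housing Credit: £161,000 is at or above £148,900, so the credit is £0.
Energy Efficiency Rebate: 5% of the £72,200 excess over £88,800 is £3,610; credit = £4,300 − £3,610 = £690.
Total: £5,900 + £0 + £690 = £6,590.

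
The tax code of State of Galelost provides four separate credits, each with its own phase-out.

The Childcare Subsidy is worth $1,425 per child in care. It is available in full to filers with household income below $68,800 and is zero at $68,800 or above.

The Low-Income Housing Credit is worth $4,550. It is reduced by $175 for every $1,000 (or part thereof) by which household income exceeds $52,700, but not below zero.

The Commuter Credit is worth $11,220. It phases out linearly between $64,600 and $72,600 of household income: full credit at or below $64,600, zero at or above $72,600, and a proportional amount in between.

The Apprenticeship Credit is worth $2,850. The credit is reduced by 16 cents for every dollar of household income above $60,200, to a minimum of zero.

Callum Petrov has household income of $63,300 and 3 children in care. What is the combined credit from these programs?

Childcare Subsidy: base = 3 × $1,425 = $4,275. $63,300 is below the $68,800 cutoff, so the full $4,275 applies.
Low-Income Housing Credit: income exceeds $52,700 by $10,600, which is 11 full-or-partial $1,000 increments; reduction = 11 × $175 = $1,925, leaving $2,625.
Commuter Credit: $63,300 is at or below the $64,600 threshold, so the full $11,220 applies.
Apprenticeship Credit: 16% of the $3,100 excess over $60,200 is $496; credit = $2,850 − $496 = $2,354.
Total: $4,275 + $2,625 + $11,220 + $2,354 = $20,474.

$20,474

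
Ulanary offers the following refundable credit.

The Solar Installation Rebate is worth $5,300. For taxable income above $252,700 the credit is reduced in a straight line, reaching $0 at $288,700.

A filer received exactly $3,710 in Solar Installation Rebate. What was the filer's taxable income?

$263,500

$3,710 is 3,710/5,300 of the full $5,300, so 1,590/5,300 of the $36,000 range has been used: income = $252,700 + $36,000 × 1,590/5,300 = $263,500.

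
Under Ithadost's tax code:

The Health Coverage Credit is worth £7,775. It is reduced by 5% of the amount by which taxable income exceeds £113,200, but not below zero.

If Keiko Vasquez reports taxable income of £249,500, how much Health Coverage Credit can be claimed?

Health Coverage Credit: 5% of the £136,300 excess over £113,200 is £6,815; credit = £7,775 − £6,815 = £960.

£960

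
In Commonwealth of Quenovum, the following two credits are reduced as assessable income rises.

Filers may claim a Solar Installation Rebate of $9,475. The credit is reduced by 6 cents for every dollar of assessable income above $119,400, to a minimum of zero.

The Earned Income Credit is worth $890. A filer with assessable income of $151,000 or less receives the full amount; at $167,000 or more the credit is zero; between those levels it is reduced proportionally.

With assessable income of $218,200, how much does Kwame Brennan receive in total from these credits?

Solar Installation Rebate: 6% of the $98,800 excess over $119,400 is $5,928; credit = $9,475 − $5,928 = $3,547.
Earned Income Credit: $218,200 is at or above $167,000, so the credit is $0.
Total: $3,547 + $0 = $3,547.

$3,547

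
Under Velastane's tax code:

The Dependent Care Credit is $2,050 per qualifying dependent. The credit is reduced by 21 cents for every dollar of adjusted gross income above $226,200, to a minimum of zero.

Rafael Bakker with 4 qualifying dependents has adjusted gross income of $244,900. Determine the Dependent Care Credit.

$4,273

Dependent Care Credit: base = 4 × $2,050 = $8,200. 21% of the $18,700 excess over $226,200 is $3,927; credit = $8,200 − $3,927 = $4,273.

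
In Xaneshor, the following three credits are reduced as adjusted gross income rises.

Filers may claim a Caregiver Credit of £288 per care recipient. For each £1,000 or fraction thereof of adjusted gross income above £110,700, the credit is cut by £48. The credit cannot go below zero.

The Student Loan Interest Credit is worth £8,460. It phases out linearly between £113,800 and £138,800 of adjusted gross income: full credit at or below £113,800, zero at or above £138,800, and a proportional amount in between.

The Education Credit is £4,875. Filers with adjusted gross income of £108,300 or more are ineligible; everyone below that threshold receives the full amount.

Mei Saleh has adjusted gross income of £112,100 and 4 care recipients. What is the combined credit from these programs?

£9,516

Caregiver Credit: base = 4 × £288 = £1,152. income exceeds £110,700 by £1,400, which is 2 full-or-partial £1,000 increments; reduction = 2 × £48 = £96, leaving £1,056.
Student Loan Interest Credit: £112,100 is at or below the £113,800 threshold, so the full £8,460 applies.
Education Credit: £112,100 meets or exceeds the £108,300 cutoff, so the credit is £0.
Total: £1,056 + £8,460 + £0 = £9,516.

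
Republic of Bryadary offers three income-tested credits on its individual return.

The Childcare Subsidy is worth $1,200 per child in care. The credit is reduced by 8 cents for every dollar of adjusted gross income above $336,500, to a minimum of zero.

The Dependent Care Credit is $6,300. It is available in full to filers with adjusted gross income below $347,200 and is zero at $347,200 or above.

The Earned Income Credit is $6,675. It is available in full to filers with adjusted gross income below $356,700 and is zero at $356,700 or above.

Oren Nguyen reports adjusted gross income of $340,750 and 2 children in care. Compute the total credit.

$15,035

Childcare Subsidy: base = 2 × $1,200 = $2,400. 8% of the $4,250 excess over $336,500 is $340; credit = $2,400 − $340 = $2,060.
Dependent Care Credit: $340,750 is below the $347,200 cutoff, so the full $6,300 applies.
Earned Income Credit: $340,750 is below the $356,700 cutoff, so the full $6,675 applies.
Total: $2,060 + $6,300 + $6,675 = $15,035.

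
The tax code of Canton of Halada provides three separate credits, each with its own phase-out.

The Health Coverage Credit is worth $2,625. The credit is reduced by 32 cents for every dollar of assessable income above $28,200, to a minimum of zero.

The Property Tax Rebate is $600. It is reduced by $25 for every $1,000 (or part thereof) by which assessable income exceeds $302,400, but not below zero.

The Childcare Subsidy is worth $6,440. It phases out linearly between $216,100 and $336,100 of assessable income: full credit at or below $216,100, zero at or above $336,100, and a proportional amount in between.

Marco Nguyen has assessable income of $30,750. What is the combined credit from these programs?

Health Coverage Credit: 32% of the $2,550 excess over $28,200 is $816; credit = $2,625 − $816 = $1,809.
Property Tax Rebate: $30,750 is at or below the $302,400 threshold, so the full $600 applies.
Childcare Subsidy: $30,750 is at or below the $216,100 threshold, so the full $6,440 applies.
Total: $1,809 + $600 + $6,440 = $8,849.

$8,849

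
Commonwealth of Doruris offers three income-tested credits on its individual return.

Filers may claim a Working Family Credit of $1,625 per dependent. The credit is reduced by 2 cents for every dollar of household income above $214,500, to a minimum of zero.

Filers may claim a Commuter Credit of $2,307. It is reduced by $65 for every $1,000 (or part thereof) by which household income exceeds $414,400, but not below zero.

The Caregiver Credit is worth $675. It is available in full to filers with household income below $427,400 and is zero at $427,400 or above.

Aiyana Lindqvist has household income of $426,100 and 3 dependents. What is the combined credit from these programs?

Working Family Credit: base = 3 × $1,625 = $4,875. 2% of the $211,600 excess over $214,500 is $4,232; credit = $4,875 − $4,232 = $643.
Commuter Credit: income exceeds $414,400 by $11,700, which is 12 full-or-partial $1,000 increments; reduction = 12 × $65 = $780, leaving $1,527.
Caregiver Credit: $426,100 is below the $427,400 cutoff, so the full $675 applies.
Total: $643 + $1,527 + $675 = $2,845.

$2,845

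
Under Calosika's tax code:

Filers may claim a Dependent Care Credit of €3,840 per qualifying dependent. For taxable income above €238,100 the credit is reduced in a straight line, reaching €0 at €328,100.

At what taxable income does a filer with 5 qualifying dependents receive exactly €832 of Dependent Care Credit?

Full credit = 5 × €3,840 = €19,200.
€832 is 832/19,200 of the full €19,200, so 18,368/19,200 of the €90,000 range has been used: income = €238,100 + €90,000 × 18,368/19,200 = €324,200.

€324,200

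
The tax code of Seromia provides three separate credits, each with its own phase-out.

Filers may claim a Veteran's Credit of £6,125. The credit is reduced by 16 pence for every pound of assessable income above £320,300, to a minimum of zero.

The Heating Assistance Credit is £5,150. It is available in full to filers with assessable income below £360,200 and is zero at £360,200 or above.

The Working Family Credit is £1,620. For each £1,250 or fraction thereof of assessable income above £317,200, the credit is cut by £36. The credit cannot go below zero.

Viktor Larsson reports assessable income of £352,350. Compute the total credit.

Veteran's Credit: 16% of the £32,050 excess over £320,300 is £5,128; credit = £6,125 − £5,128 = £997.
Heating Assistance Credit: £352,350 is below the £360,200 cutoff, so the full £5,150 applies.
Working Family Credit: income exceeds £317,200 by £35,150, which is 29 full-or-partial £1,250 increments; reduction = 29 × £36 = £1,044, leaving £576.
Total: £997 + £5,150 + £576 = £6,723.

£6,723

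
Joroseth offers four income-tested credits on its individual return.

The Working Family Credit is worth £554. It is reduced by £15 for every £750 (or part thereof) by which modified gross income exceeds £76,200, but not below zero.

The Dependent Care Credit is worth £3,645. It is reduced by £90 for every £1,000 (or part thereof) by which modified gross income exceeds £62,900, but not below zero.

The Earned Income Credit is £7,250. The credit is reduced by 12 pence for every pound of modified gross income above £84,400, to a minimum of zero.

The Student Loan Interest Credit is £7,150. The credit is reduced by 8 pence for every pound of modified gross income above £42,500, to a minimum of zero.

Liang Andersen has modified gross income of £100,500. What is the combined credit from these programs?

£8,112

Working Family Credit: income exceeds £76,200 by £24,300, which is 33 full-or-partial £750 increments; reduction = 33 × £15 = £495, leaving £59.
Dependent Care Credit: income exceeds £62,900 by £37,600, which is 38 full-or-partial £1,000 increments; reduction = 38 × £90 = £3,420, leaving £225.
Earned Income Credit: 12% of the £16,100 excess over £84,400 is £1,932; credit = £7,250 − £1,932 = £5,318.
Student Loan Interest Credit: 8% of the £58,000 excess over £42,500 is £4,640; credit = £7,150 − £4,640 = £2,510.
Total: £59 + £225 + £5,318 + £2,510 = £8,112.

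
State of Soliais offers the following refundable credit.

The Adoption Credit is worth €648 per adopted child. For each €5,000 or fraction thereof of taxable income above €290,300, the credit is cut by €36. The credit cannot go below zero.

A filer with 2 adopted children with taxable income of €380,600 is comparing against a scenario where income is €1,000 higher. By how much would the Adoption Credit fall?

At €380,600 — base = 2 × €648 = €1,296. income exceeds €290,300 by €90,300, which is 19 full-or-partial €5,000 increments; reduction = 19 × €36 = €684, leaving €612.
At €381,600 — base = 2 × €648 = €1,296. income exceeds €290,300 by €91,300, which is 19 full-or-partial €5,000 increments; reduction = 19 × €36 = €684, leaving €612.
Lost: €612 − €612 = €0.

€0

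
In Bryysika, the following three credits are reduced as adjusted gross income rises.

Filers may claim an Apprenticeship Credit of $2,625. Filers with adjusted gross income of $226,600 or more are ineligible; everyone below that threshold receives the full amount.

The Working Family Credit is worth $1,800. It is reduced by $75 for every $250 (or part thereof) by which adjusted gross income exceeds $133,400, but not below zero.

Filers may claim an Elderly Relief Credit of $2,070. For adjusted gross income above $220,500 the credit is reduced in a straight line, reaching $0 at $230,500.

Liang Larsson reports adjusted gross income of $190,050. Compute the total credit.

$4,695

Apprenticeship Credit: $190,050 is below the $226,600 cutoff, so the full $2,625 applies.
Working Family Credit: income exceeds $133,400 by $56,650 → 227 increments × $75 = $17,025 ≥ base, so the credit is $0.
Elderly Relief Credit: $190,050 is at or below the $220,500 threshold, so the full $2,070 applies.
Total: $2,625 + $0 + $2,070 = $4,695.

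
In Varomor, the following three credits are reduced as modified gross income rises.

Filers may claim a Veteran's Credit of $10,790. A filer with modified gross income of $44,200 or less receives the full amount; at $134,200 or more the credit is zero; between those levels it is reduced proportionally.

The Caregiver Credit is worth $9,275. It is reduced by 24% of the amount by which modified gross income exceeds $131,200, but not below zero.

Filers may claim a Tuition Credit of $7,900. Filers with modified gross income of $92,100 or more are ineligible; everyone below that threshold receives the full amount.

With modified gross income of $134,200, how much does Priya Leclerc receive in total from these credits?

$8,555

Veteran's Credit: $134,200 is at or above $134,200, so the credit is $0.
Caregiver Credit: 24% of the $3,000 excess over $131,200 is $720; credit = $9,275 − $720 = $8,555.
Tuition Credit: $134,200 meets or exceeds the $92,100 cutoff, so the credit is $0.
Total: $0 + $8,555 + $0 = $8,555.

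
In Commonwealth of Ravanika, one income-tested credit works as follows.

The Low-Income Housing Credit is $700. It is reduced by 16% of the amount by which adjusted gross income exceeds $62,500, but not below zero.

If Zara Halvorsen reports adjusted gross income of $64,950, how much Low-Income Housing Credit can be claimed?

Low-Income Housing Credit: 16% of the $2,450 excess over $62,500 is $392; credit = $700 − $392 = $308.

$308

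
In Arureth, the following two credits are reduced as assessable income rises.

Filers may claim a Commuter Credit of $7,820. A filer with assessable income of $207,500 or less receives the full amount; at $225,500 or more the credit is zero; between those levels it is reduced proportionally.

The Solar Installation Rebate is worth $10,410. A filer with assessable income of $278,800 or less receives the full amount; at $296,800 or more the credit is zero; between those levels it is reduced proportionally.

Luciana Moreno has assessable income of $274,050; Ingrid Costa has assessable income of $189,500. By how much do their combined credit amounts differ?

$7,820

Luciana ($274,050): Commuter Credit: $274,050 is at or above $225,500, so the credit is $0. Solar Installation Rebate: $274,050 is at or below the $278,800 threshold, so the full $10,410 applies. total $0 + $10,410 = $10,410
Ingrid ($189,500): Commuter Credit: $189,500 is at or below the $207,500 threshold, so the full $7,820 applies. Solar Installation Rebate: $189,500 is at or below the $278,800 threshold, so the full $10,410 applies. total $7,820 + $10,410 = $18,230
Difference: |$10,410 − $18,230| = $7,820.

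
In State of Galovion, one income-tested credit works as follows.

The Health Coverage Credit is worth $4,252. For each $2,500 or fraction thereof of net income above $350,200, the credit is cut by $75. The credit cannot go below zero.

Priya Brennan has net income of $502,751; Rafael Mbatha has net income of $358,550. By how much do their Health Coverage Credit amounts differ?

Priya ($502,751): Health Coverage Credit: income exceeds $350,200 by $152,551 → 62 increments × $75 = $4,650 ≥ base, so the credit is $0.
Rafael ($358,550): Health Coverage Credit: income exceeds $350,200 by $8,350, which is 4 full-or-partial $2,500 increments; reduction = 4 × $75 = $300, leaving $3,952.
Difference: |$0 − $3,952| = $3,952.

$3,952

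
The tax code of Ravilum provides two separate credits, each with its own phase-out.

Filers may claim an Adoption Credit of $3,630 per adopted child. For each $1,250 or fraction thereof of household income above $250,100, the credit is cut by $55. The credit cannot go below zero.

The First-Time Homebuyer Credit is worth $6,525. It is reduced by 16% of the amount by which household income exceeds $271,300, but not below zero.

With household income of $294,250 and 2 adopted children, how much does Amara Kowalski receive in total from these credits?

$8,133

Adoption Credit: base = 2 × $3,630 = $7,260. income exceeds $250,100 by $44,150, which is 36 full-or-partial $1,250 increments; reduction = 36 × $55 = $1,980, leaving $5,280.
First-Time Homebuyer Credit: 16% of the $22,950 excess over $271,300 is $3,672; credit = $6,525 − $3,672 = $2,853.
Total: $5,280 + $2,853 = $8,133.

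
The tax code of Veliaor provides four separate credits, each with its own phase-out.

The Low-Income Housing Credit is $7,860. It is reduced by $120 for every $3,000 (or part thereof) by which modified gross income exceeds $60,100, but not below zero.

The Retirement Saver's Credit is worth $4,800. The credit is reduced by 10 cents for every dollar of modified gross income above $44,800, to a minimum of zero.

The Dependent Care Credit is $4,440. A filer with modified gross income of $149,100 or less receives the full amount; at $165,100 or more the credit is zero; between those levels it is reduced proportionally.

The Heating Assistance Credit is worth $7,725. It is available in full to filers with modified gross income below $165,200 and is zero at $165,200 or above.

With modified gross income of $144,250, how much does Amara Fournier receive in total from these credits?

$16,545

Low-Income Housing Credit: income exceeds $60,100 by $84,150, which is 29 full-or-partial $3,000 increments; reduction = 29 × $120 = $3,480, leaving $4,380.
Retirement Saver's Credit: 10% of the $99,450 excess over $44,800 is $9,945 ≥ base, so the credit is $0.
Dependent Care Credit: $144,250 is at or below the $149,100 threshold, so the full $4,440 applies.
Heating Assistance Credit: $144,250 is below the $165,200 cutoff, so the full $7,725 applies.
Total: $4,380 + $0 + $4,440 + $7,725 = $16,545.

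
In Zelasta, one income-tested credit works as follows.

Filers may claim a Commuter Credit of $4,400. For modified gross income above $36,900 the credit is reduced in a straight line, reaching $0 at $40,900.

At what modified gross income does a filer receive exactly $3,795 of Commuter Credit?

$37,450

$3,795 is 3,795/4,400 of the full $4,400, so 605/4,400 of the $4,000 range has been used: income = $36,900 + $4,000 × 605/4,400 = $37,450.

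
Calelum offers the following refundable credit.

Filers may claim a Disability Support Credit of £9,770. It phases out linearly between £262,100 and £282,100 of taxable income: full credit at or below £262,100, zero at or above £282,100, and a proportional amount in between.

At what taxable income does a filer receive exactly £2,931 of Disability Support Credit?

£276,100

£2,931 is 2,931/9,770 of the full £9,770, so 6,839/9,770 of the £20,000 range has been used: income = £262,100 + £20,000 × 6,839/9,770 = £276,100.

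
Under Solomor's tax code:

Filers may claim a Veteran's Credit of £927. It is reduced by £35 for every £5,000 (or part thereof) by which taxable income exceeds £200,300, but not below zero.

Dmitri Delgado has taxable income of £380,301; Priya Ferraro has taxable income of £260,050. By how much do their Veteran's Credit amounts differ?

£507

Dmitri (£380,301): Veteran's Credit: income exceeds £200,300 by £180,001 → 37 increments × £35 = £1,295 ≥ base, so the credit is £0.
Priya (£260,050): Veteran's Credit: income exceeds £200,300 by £59,750, which is 12 full-or-partial £5,000 increments; reduction = 12 × £35 = £420, leaving £507.
Difference: |£0 − £507| = £507.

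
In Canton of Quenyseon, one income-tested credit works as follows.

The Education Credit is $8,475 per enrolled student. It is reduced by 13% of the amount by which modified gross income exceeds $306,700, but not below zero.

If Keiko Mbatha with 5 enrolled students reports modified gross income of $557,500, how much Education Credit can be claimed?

Education Credit: base = 5 × $8,475 = $42,375. 13% of the $250,800 excess over $306,700 is $32,604; credit = $42,375 − $32,604 = $9,771.

$9,771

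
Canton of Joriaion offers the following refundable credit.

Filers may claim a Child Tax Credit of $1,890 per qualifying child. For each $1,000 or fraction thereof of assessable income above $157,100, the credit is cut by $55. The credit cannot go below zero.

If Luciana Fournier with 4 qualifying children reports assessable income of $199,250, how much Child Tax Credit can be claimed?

$5,195

Child Tax Credit: base = 4 × $1,890 = $7,560. income exceeds $157,100 by $42,150, which is 43 full-or-partial $1,000 increments; reduction = 43 × $55 = $2,365, leaving $5,195.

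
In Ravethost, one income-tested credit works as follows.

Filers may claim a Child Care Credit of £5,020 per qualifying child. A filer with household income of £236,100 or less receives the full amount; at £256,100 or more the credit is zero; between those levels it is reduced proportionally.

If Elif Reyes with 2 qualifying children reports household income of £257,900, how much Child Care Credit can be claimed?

Child Care Credit: base = 2 × £5,020 = £10,040. £257,900 is at or above £256,100, so the credit is £0.

£0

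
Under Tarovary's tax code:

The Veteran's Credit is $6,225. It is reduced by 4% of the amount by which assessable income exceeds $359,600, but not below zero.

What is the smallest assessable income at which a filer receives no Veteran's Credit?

$515,225

The credit falls by 4% of each dollar above $359,600, so it reaches zero when the excess is $6,225 / 4% = $155,625: income = $359,600 + $155,625 = $515,225.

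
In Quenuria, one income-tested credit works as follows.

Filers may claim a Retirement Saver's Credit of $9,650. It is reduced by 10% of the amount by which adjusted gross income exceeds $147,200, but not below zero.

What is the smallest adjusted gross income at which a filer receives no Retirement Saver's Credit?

The credit falls by 10% of each dollar above $147,200, so it reaches zero when the excess is $9,650 / 10% = $96,500: income = $147,200 + $96,500 = $243,700.

$243,700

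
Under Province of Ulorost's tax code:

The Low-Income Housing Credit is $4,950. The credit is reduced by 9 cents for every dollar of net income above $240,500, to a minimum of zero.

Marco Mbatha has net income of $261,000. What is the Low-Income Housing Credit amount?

Low-Income Housing Credit: 9% of the $20,500 excess over $240,500 is $1,845; credit = $4,950 − $1,845 = $3,105.

$3,105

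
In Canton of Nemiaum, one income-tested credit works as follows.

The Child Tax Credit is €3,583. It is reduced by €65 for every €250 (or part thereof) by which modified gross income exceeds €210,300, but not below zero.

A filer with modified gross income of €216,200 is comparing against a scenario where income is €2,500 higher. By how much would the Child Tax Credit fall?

At €216,200 — income exceeds €210,300 by €5,900, which is 24 full-or-partial €250 increments; reduction = 24 × €65 = €1,560, leaving €2,023.
At €218,700 — income exceeds €210,300 by €8,400, which is 34 full-or-partial €250 increments; reduction = 34 × €65 = €2,210, leaving €1,373.
Lost: €2,023 − €1,373 = €650.

€650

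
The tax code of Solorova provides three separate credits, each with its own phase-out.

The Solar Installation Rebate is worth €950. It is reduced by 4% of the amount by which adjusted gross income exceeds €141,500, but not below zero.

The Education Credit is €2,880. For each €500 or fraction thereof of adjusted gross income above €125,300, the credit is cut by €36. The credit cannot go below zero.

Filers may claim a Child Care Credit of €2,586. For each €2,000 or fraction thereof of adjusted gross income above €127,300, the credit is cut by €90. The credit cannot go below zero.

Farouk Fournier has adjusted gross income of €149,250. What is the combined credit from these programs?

€3,388

Solar Installation Rebate: 4% of the €7,750 excess over €141,500 is €310; credit = €950 − €310 = €640.
Education Credit: income exceeds €125,300 by €23,950, which is 48 full-or-partial €500 increments; reduction = 48 × €36 = €1,728, leaving €1,152.
Child Care Credit: income exceeds €127,300 by €21,950, which is 11 full-or-partial €2,000 increments; reduction = 11 × €90 = €990, leaving €1,596.
Total: €640 + €1,152 + €1,596 = €3,388.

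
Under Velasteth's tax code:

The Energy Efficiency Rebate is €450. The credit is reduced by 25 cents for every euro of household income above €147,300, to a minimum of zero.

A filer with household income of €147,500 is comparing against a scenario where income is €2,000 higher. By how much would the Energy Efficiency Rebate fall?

€400

At €147,500 — 25% of the €200 excess over €147,300 is €50; credit = €450 − €50 = €400.
At €149,500 — 25% of the €2,200 excess over €147,300 is €550 ≥ base, so the credit is €0.
Lost: €400 − €0 = €400.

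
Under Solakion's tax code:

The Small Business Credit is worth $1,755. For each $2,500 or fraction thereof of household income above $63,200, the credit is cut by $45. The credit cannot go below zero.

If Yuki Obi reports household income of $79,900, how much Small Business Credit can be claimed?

$1,440

Small Business Credit: income exceeds $63,200 by $16,700, which is 7 full-or-partial $2,500 increments; reduction = 7 × $45 = $315, leaving $1,440.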